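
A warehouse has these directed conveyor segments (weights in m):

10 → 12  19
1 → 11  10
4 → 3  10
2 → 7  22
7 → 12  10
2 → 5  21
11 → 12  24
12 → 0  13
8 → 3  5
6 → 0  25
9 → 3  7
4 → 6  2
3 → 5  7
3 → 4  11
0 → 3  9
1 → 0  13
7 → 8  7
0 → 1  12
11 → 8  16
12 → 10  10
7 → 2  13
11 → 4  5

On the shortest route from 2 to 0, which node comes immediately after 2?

7

Compare a few routes:
2 → 7 → 12 → 0: 22+10+13 = 45
2 → 7 → 8 → 3 → 4 → 6 → 0: 22+7+5+11+2+25 = 72
Cheapest is 2 → 7 → 12 → 0 at 45 m.
So from 2 the first move is to 7.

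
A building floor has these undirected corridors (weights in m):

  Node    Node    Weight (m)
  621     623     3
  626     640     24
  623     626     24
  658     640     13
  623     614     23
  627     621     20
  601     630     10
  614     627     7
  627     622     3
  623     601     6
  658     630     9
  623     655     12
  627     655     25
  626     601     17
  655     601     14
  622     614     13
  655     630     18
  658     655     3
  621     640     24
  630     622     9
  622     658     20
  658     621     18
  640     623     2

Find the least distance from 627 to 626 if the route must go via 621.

Shortest 627→621: 627 → 621 = 20
Best 621 to 626: 621 → 623 → 601 → 626 costing 26
Total via 621: 20 + 26 = 46 m.

46 m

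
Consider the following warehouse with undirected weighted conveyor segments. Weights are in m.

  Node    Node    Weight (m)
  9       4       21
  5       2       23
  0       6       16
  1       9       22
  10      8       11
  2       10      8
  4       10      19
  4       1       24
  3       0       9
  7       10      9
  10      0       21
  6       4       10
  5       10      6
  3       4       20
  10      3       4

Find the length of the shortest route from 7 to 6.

38 m

Settle nodes by increasing distance from 7:
7: 0
10: 9  (via 7)
3: 13  (via 10)
5: 15  (via 10)
2: 17  (via 10)
8: 20  (via 10)
0: 22  (via 3)
4: 28  (via 10)
6: 38  (via 0)
Shortest route: 7–10–3–0–6 = 38 m.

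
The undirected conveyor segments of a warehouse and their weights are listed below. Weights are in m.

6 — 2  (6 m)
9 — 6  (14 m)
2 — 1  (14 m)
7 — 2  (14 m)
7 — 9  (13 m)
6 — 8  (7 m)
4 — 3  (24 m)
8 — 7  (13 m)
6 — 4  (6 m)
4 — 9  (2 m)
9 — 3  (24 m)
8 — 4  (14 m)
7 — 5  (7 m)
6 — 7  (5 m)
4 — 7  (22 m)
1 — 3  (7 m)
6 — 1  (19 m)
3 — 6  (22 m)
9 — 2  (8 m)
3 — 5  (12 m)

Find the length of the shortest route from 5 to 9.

Compare a few routes:
5 → 7 → 9: 7+13 = 20
5 → 7 → 6 → 9: 7+5+14 = 26
5 → 7 → 6 → 2 → 9: 7+5+6+8 = 26
The minimum is 20 m via 5 → 7 → 9.

20 m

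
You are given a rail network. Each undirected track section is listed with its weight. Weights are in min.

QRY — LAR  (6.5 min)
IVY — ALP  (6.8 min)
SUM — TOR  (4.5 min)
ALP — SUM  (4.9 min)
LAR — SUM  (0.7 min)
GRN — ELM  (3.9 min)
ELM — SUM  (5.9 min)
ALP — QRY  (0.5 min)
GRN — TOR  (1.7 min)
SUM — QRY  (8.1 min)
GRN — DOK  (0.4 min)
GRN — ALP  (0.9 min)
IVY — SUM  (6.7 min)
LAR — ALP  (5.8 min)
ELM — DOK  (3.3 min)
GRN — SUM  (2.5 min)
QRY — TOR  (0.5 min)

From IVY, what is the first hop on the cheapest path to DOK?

Compare a few routes:
IVY–SUM–GRN–DOK: 6.7+2.5+0.4 = 9.6
IVY–ALP–GRN–DOK: 6.8+0.9+0.4 = 8.1
IVY–ALP–QRY–TOR–GRN–DOK: 6.8+0.5+0.5+1.7+0.4 = 9.9
The minimum is 8.1 min via IVY–ALP–GRN–DOK.
So from IVY the first move is to ALP.

ALP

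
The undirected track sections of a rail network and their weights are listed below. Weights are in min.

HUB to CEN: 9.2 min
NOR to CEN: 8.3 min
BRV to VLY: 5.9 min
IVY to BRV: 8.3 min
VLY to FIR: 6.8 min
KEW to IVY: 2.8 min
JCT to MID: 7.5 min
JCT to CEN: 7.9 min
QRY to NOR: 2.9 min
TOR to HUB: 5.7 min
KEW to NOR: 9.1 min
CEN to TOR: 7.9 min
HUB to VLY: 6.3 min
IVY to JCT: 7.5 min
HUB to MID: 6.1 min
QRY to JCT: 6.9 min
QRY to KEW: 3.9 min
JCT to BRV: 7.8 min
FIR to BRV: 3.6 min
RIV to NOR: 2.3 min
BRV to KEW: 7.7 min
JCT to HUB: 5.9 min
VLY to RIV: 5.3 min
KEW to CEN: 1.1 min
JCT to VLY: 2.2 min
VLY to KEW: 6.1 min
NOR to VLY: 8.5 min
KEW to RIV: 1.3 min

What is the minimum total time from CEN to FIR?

12.4 min

Compare a few routes:
CEN → KEW → BRV → FIR: 1.1+7.7+3.6 = 12.4
CEN → KEW → VLY → FIR: 1.1+6.1+6.8 = 14
The minimum is 12.4 min via CEN → KEW → BRV → FIR.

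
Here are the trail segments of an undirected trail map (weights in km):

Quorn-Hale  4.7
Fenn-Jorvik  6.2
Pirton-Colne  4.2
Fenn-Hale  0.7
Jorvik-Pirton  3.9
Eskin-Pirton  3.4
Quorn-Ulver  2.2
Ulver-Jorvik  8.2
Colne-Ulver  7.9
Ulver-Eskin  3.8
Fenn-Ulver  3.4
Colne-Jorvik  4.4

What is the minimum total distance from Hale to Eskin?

7.9 km

Candidate routes:
Hale → Fenn → Ulver → Eskin: 0.7+3.4+3.8 = 7.9
Hale → Quorn → Ulver → Eskin: 4.7+2.2+3.8 = 10.7
Cheapest is Hale → Fenn → Ulver → Eskin at 7.9 km.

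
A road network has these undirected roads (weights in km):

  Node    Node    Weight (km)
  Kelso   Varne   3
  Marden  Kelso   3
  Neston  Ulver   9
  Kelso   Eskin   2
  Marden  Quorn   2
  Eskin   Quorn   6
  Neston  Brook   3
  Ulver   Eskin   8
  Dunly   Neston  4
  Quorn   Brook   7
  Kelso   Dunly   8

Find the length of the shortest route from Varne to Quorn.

Settle nodes by increasing distance from Varne:
Varne: 0
Kelso: 3  (via Varne)
Eskin: 5  (via Kelso)
Marden: 6  (via Kelso)
Quorn: 8  (via Marden)
Shortest route: Varne → Kelso → Marden → Quorn = 8 km.

8 km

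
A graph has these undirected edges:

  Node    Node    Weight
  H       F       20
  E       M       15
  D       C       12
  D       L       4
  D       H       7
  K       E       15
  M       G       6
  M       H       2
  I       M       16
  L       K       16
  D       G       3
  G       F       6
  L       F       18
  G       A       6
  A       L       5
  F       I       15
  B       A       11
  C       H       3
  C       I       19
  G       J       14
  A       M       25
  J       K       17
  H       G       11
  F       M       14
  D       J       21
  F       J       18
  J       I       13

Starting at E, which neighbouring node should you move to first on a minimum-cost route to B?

Compare a few routes:
E → M → H → D → L → A → B: 15+2+7+4+5+11 = 44
E → M → G → A → B: 15+6+6+11 = 38
Cheapest is E → M → G → A → B at 38.
So from E the first move is to M.

M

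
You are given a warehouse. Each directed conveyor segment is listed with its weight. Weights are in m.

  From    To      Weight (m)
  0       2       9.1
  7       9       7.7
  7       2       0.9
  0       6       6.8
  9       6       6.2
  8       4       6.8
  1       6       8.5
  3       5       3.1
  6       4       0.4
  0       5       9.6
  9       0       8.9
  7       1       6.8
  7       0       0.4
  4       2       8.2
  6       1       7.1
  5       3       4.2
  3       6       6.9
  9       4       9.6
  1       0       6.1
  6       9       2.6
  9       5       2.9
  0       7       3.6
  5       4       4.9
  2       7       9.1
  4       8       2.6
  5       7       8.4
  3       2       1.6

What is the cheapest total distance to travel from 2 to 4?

Compare a few routes:
2–7–9–5–4: 9.1+7.7+2.9+4.9 = 24.6
2–7–0–6–4: 9.1+0.4+6.8+0.4 = 16.7
2–7–9–6–4: 9.1+7.7+6.2+0.4 = 23.4
2–7–0–5–4: 9.1+0.4+9.6+4.9 = 24
Cheapest is 2–7–0–6–4 at 16.7 m.

16.7 m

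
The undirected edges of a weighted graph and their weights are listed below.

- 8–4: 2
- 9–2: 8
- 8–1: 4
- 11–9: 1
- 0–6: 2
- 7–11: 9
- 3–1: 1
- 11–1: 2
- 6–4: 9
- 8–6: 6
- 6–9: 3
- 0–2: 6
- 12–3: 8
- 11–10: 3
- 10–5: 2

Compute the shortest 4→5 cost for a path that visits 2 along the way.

Best 4 to 2: 4–8–6–0–2 costing 16
Shortest 2→5: 2–9–11–10–5 = 14
Total via 2: 16 + 14 = 30.

30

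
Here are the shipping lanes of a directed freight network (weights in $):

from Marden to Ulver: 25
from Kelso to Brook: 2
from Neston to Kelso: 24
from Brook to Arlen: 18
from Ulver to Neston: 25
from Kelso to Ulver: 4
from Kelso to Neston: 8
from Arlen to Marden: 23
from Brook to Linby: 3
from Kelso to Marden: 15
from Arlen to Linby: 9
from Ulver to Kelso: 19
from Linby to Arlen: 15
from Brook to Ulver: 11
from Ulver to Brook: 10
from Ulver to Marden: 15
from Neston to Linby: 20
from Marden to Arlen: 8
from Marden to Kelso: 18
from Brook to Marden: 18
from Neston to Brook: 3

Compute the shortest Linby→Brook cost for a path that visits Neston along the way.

Shortest Linby→Neston: Linby → Arlen → Marden → Kelso → Neston = 64
Best Neston to Brook: Neston → Brook costing 3
Total via Neston: 64 + 3 = $67.

$67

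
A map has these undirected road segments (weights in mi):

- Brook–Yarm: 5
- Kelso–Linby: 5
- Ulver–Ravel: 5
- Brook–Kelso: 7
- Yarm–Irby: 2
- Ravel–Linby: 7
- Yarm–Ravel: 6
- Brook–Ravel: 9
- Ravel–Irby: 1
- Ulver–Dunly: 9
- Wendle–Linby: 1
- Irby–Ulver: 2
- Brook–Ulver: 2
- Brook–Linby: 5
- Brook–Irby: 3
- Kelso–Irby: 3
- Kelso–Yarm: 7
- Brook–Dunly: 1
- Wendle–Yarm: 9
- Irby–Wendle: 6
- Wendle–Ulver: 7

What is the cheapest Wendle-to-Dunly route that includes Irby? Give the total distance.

Best Wendle to Irby: Wendle → Irby costing 6
Best Irby to Dunly: Irby → Brook → Dunly costing 4
Total via Irby: 6 + 4 = 10 mi.

10 mi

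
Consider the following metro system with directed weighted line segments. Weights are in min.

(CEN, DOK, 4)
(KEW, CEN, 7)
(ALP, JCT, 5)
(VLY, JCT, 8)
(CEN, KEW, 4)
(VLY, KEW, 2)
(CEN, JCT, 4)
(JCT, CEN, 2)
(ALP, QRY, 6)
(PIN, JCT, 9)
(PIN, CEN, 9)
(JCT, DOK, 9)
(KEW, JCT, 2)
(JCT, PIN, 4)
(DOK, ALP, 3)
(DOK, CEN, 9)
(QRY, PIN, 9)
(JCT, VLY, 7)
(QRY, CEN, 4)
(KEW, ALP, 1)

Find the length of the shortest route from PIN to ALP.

14 min

Settle nodes by increasing distance from PIN:
PIN: 0
CEN: 9  (via PIN)
JCT: 9  (via PIN)
DOK: 13  (via CEN)
KEW: 13  (via CEN)
ALP: 14  (via KEW)
Shortest route: PIN–CEN–KEW–ALP = 14 min.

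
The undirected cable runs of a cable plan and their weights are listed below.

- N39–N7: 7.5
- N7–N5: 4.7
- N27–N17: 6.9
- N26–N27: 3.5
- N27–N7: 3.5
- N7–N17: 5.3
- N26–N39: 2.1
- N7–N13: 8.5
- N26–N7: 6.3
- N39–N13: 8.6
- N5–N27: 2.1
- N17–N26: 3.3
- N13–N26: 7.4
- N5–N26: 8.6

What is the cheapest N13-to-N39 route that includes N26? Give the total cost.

9.5

Best N13 to N26: N13 → N26 costing 7.4
Best N26 to N39: N26 → N39 costing 2.1
Total via N26: 7.4 + 2.1 = 9.5.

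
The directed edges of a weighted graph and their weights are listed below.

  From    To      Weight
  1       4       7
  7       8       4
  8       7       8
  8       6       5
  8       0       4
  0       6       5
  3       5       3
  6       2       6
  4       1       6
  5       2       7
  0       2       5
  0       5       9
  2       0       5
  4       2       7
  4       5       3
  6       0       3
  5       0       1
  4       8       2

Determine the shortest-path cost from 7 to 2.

Compare a few routes:
7 → 8 → 6 → 2: 4+5+6 = 15
7 → 8 → 0 → 2: 4+4+5 = 13
7 → 8 → 6 → 0 → 2: 4+5+3+5 = 17
Cheapest is 7 → 8 → 0 → 2 at 13.

13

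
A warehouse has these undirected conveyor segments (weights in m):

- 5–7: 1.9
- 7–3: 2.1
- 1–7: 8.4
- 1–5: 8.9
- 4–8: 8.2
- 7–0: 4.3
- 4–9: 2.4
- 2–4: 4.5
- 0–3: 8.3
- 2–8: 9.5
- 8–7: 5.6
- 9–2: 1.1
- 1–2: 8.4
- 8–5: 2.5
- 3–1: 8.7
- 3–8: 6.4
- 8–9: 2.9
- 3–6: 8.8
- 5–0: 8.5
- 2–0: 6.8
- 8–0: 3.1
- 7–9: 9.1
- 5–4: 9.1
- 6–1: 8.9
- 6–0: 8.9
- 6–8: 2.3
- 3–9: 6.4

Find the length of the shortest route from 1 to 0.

Enumerating some paths:
1 → 6 → 8 → 0: 8.9+2.3+3.1 = 14.3
1 → 7 → 0: 8.4+4.3 = 12.7
The minimum is 12.7 m via 1 → 7 → 0.

12.7 m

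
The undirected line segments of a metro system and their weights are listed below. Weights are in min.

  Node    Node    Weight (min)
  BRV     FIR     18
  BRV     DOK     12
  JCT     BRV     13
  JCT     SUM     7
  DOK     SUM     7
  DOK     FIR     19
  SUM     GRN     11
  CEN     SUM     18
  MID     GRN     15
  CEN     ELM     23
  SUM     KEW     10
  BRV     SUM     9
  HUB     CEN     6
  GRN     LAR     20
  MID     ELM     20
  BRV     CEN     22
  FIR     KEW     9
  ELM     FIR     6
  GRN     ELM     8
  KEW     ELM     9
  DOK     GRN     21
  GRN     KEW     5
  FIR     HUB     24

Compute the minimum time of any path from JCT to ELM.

Running Dijkstra from JCT:
JCT: 0
SUM: 7  (via JCT)
BRV: 13  (via JCT)
DOK: 14  (via SUM)
KEW: 17  (via SUM)
GRN: 18  (via SUM)
CEN: 25  (via SUM)
ELM: 26  (via KEW)
Shortest route: JCT → SUM → KEW → ELM = 26 min.

26 min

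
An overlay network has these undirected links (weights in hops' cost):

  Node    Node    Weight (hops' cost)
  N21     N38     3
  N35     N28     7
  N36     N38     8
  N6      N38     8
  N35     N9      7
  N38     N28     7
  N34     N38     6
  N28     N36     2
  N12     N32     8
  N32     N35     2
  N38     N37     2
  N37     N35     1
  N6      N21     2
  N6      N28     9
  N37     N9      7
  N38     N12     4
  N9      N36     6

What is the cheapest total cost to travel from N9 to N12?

13 hops' cost

Compare a few routes:
N9 - N37 - N38 - N12: 7+2+4 = 13
N9 - N35 - N37 - N38 - N12: 7+1+2+4 = 14
N9 - N35 - N32 - N12: 7+2+8 = 17
Cheapest is N9 - N37 - N38 - N12 at 13 hops' cost.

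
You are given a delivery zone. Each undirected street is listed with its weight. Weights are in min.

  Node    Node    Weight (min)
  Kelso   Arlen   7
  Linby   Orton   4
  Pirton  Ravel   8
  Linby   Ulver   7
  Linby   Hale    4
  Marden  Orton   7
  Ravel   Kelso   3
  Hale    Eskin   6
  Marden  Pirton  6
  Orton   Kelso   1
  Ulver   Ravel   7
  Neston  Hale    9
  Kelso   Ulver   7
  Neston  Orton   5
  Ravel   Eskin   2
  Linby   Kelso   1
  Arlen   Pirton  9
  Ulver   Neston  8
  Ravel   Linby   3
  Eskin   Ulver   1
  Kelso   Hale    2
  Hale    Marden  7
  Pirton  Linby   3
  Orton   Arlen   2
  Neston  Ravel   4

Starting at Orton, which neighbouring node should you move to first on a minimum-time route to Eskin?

Kelso

Enumerating some paths:
Orton–Kelso–Ravel–Eskin: 1+3+2 = 6
Orton–Kelso–Linby–Ravel–Eskin: 1+1+3+2 = 7
Cheapest is Orton–Kelso–Ravel–Eskin at 6 min.
So from Orton the first move is to Kelso.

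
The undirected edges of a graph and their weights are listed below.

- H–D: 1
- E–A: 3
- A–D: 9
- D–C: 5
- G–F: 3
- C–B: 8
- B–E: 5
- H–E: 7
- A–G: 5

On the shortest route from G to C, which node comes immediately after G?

A

Enumerating some paths:
G–A–E–B–C: 5+3+5+8 = 21
G–A–E–H–D–C: 5+3+7+1+5 = 21
G–A–D–C: 5+9+5 = 19
Cheapest is G–A–D–C at 19.
So from G the first move is to A.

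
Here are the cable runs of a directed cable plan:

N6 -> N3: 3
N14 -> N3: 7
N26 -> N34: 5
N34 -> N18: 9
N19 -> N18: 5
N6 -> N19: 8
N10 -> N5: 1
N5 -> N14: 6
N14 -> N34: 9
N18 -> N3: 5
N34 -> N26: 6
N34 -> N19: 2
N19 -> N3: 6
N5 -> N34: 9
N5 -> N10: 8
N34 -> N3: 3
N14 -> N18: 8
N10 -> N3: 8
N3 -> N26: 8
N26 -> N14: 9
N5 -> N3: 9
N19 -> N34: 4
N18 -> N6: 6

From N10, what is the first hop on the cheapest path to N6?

N5

Compare a few routes:
N10 → N5 → N14 → N34 → N19 → N18 → N6: 1+6+9+2+5+6 = 29
N10 → N5 → N14 → N18 → N6: 1+6+8+6 = 21
N10 → N5 → N34 → N19 → N18 → N6: 1+9+2+5+6 = 23
N10 → N5 → N34 → N18 → N6: 1+9+9+6 = 25
The minimum is 21 via N10 → N5 → N14 → N18 → N6.
So from N10 the first move is to N5.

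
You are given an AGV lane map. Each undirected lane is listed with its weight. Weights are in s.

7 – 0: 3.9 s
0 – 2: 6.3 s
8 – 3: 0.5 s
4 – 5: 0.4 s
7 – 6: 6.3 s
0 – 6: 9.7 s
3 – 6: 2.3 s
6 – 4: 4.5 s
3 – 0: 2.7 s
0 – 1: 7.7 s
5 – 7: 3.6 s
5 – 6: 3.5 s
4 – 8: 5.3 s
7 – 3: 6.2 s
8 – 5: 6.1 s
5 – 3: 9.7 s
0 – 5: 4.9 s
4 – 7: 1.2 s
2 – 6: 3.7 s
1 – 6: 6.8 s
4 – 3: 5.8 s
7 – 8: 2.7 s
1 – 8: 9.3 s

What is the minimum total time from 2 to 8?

Enumerating some paths:
2–6–4–7–8: 3.7+4.5+1.2+2.7 = 12.1
2–6–3–8: 3.7+2.3+0.5 = 6.5
2–0–3–8: 6.3+2.7+0.5 = 9.5
2–6–5–4–7–8: 3.7+3.5+0.4+1.2+2.7 = 11.5
The minimum is 6.5 s via 2–6–3–8.

6.5 s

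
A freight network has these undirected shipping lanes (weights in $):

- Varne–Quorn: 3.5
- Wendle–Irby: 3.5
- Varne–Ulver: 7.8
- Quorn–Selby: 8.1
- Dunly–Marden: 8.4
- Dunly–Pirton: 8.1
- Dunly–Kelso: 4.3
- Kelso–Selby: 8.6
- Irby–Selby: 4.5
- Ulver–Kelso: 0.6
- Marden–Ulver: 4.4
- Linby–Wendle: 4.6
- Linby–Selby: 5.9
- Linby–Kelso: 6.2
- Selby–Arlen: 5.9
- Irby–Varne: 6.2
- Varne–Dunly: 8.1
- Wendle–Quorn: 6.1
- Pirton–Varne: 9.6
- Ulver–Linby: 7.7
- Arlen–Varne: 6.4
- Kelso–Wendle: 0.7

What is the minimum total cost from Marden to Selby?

Running Dijkstra from Marden:
Marden: 0
Ulver: 4.4  (via Marden)
Kelso: 5  (via Ulver)
Wendle: 5.7  (via Kelso)
Dunly: 8.4  (via Marden)
Irby: 9.2  (via Wendle)
Linby: 10.3  (via Wendle)
Quorn: 11.8  (via Wendle)
Varne: 12.2  (via Ulver)
Selby: 13.6  (via Kelso)
Shortest route: Marden–Ulver–Kelso–Selby = $13.6.

$13.6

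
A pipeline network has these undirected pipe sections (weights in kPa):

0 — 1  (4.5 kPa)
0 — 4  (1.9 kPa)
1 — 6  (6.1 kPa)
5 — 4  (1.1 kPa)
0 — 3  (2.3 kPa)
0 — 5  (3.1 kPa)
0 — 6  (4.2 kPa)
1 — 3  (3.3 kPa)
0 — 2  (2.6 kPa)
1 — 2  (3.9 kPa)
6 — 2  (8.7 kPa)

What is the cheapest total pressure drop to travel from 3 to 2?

Enumerating some paths:
3 - 1 - 2: 3.3+3.9 = 7.2
3 - 1 - 0 - 2: 3.3+4.5+2.6 = 10.4
3 - 0 - 2: 2.3+2.6 = 4.9
Cheapest is 3 - 0 - 2 at 4.9 kPa.

4.9 kPa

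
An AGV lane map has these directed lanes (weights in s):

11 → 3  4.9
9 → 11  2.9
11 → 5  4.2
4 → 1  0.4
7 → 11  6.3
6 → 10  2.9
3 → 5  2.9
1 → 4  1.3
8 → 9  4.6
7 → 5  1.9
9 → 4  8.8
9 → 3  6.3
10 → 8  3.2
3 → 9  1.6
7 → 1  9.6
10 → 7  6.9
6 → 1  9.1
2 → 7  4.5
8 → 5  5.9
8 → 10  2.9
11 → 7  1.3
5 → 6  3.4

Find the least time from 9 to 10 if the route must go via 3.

15.5 s

Best 9 to 3: 9–3 costing 6.3
Shortest 3→10: 3–5–6–10 = 9.2
Total via 3: 6.3 + 9.2 = 15.5 s.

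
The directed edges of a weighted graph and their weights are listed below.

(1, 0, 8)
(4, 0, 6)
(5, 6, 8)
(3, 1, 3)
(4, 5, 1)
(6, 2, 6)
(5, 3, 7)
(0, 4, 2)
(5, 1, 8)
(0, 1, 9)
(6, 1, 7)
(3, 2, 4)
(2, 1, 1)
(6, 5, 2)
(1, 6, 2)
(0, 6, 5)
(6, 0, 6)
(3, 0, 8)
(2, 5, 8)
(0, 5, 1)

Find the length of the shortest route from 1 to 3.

11

Candidate routes:
1 - 0 - 5 - 3: 8+1+7 = 16
1 - 6 - 5 - 3: 2+2+7 = 11
Cheapest is 1 - 6 - 5 - 3 at 11.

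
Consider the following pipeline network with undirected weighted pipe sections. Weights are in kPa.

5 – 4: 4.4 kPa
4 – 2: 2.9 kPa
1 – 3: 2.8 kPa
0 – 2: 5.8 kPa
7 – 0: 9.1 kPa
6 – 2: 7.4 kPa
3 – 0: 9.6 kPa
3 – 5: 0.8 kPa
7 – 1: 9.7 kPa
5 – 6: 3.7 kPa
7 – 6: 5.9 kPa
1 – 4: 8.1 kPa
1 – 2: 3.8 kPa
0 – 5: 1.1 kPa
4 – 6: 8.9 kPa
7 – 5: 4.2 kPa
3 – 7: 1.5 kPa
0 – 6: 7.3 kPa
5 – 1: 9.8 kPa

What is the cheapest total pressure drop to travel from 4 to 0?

5.5 kPa

Running Dijkstra from 4:
4: 0
2: 2.9  (via 4)
5: 4.4  (via 4)
3: 5.2  (via 5)
0: 5.5  (via 5)
Shortest route: 4–5–0 = 5.5 kPa.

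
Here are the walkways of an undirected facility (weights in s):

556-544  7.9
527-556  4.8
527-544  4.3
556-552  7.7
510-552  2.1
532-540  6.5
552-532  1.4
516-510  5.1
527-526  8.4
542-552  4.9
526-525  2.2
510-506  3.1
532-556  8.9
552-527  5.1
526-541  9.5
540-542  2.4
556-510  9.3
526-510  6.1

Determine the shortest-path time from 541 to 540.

25 s

Enumerating some paths:
541 - 526 - 510 - 552 - 532 - 540: 9.5+6.1+2.1+1.4+6.5 = 25.6
541 - 526 - 510 - 552 - 542 - 540: 9.5+6.1+2.1+4.9+2.4 = 25
The minimum is 25 s via 541 - 526 - 510 - 552 - 542 - 540.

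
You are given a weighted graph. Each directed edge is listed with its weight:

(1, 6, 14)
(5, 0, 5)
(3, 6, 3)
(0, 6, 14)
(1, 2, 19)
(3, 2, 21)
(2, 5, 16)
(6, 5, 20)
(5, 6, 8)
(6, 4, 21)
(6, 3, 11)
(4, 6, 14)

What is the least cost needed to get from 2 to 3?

35

Running Dijkstra from 2:
2: 0
5: 16  (via 2)
0: 21  (via 5)
6: 24  (via 5)
3: 35  (via 6)
Shortest route: 2 → 5 → 6 → 3 = 35.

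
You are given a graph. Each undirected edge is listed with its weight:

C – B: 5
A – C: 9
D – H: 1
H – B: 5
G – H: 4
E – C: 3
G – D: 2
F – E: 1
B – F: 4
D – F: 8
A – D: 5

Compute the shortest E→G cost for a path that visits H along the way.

Best E to H: E → F → B → H costing 10
Best H to G: H → D → G costing 3
Total via H: 10 + 3 = 13.

13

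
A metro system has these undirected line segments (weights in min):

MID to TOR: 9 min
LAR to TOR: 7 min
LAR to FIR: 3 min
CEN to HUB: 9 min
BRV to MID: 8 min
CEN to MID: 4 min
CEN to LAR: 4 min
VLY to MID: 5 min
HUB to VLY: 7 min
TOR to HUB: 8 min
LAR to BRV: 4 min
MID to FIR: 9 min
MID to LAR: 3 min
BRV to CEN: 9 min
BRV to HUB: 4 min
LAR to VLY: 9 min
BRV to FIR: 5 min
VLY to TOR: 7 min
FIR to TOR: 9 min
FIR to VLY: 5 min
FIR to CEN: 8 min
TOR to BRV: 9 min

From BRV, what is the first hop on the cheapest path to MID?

LAR

Enumerating some paths:
BRV → MID: 8 = 8
BRV → LAR → CEN → MID: 4+4+4 = 12
BRV → LAR → MID: 4+3 = 7
BRV → FIR → LAR → MID: 5+3+3 = 11
Cheapest is BRV → LAR → MID at 7 min.
So from BRV the first move is to LAR.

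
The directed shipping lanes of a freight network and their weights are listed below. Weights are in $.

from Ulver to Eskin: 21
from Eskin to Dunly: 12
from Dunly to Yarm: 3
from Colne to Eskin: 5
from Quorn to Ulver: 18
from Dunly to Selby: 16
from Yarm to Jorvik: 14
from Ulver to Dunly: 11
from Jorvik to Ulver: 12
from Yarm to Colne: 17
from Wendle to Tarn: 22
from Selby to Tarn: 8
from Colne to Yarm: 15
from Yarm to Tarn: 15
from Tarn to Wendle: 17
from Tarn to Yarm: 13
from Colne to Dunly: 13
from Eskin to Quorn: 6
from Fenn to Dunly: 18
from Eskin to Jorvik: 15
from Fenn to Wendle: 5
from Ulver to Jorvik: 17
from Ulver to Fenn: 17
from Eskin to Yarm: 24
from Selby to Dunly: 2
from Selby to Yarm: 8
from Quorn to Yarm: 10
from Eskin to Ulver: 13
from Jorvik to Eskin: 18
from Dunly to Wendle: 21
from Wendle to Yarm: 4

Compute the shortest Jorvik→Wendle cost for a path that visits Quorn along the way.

Best Jorvik to Quorn: Jorvik → Eskin → Quorn costing 24
Shortest Quorn→Wendle: Quorn → Ulver → Fenn → Wendle = 40
Total via Quorn: 24 + 40 = $64.

$64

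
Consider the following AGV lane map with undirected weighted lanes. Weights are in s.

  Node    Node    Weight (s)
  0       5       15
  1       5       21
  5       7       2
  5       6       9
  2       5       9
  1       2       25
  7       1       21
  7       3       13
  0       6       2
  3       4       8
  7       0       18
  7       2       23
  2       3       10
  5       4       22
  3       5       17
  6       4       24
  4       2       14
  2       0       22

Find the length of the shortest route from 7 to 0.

Enumerating some paths:
7 - 5 - 6 - 0: 2+9+2 = 13
7 - 0: 18 = 18
7 - 5 - 0: 2+15 = 17
The minimum is 13 s via 7 - 5 - 6 - 0.

13 s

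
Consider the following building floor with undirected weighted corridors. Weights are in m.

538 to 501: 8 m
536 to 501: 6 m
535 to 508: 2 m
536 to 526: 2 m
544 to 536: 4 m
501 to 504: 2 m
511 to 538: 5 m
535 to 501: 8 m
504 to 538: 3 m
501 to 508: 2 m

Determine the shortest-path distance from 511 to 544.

20 m

Shortest distances from 511:
511: 0
538: 5  (via 511)
504: 8  (via 538)
501: 10  (via 504)
508: 12  (via 501)
535: 14  (via 508)
536: 16  (via 501)
526: 18  (via 536)
544: 20  (via 536)
Shortest route: 511 → 538 → 504 → 501 → 536 → 544 = 20 m.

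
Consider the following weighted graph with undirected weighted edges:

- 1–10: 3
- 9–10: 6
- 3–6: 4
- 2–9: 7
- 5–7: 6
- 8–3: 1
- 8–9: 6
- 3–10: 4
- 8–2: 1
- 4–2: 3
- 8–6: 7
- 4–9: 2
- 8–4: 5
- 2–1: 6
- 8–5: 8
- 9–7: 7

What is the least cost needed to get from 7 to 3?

14

Compare a few routes:
7 - 9 - 4 - 8 - 3: 7+2+5+1 = 15
7 - 5 - 8 - 3: 6+8+1 = 15
7 - 9 - 8 - 3: 7+6+1 = 14
7 - 9 - 2 - 8 - 3: 7+7+1+1 = 16
Cheapest is 7 - 9 - 8 - 3 at 14.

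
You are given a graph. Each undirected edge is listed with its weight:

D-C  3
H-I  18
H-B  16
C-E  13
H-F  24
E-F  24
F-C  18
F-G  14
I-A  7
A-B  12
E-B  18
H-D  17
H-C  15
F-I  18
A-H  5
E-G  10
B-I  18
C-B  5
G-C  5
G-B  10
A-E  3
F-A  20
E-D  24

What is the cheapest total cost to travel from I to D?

26

Enumerating some paths:
I → A → B → C → D: 7+12+5+3 = 27
I → A → E → C → D: 7+3+13+3 = 26
I → A → E → G → C → D: 7+3+10+5+3 = 28
The minimum is 26 via I → A → E → C → D.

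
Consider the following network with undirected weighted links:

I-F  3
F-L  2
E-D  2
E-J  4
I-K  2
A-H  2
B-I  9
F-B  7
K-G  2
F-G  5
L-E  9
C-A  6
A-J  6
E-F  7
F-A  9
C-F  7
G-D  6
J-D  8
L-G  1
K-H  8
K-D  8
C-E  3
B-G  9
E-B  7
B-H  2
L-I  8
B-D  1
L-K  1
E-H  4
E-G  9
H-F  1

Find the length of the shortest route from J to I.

12

Running Dijkstra from J:
J: 0
E: 4  (via J)
A: 6  (via J)
D: 6  (via E)
B: 7  (via D)
C: 7  (via E)
H: 8  (via E)
F: 9  (via H)
L: 11  (via F)
G: 12  (via D)
I: 12  (via F)
Shortest route: J → E → H → F → I = 12.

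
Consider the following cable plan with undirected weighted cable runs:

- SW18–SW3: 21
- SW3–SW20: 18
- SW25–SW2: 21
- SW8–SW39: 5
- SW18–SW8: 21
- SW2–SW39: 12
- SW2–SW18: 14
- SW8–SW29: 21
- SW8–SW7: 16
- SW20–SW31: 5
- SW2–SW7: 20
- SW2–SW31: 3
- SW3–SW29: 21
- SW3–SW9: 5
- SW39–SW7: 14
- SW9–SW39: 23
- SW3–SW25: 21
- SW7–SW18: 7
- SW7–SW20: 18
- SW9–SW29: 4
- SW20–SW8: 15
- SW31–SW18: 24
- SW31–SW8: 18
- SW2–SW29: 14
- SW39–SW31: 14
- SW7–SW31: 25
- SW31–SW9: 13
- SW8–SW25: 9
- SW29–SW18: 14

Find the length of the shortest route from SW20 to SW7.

18

Settle nodes by increasing distance from SW20:
SW20: 0
SW31: 5  (via SW20)
SW2: 8  (via SW31)
SW8: 15  (via SW20)
SW3: 18  (via SW20)
SW9: 18  (via SW31)
SW7: 18  (via SW20)
Shortest route: SW20–SW7 = 18.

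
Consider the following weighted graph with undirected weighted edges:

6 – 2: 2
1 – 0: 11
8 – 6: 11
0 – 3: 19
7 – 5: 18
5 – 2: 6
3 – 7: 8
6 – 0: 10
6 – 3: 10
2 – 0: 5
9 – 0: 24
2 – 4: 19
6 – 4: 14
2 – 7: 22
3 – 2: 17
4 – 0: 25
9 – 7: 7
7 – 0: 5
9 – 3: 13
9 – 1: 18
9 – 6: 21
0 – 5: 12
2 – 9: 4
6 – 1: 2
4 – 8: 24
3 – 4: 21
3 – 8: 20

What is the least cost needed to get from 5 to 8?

19

Settle nodes by increasing distance from 5:
5: 0
2: 6  (via 5)
6: 8  (via 2)
1: 10  (via 6)
9: 10  (via 2)
0: 11  (via 2)
7: 16  (via 0)
3: 18  (via 6)
8: 19  (via 6)
Shortest route: 5–2–6–8 = 19.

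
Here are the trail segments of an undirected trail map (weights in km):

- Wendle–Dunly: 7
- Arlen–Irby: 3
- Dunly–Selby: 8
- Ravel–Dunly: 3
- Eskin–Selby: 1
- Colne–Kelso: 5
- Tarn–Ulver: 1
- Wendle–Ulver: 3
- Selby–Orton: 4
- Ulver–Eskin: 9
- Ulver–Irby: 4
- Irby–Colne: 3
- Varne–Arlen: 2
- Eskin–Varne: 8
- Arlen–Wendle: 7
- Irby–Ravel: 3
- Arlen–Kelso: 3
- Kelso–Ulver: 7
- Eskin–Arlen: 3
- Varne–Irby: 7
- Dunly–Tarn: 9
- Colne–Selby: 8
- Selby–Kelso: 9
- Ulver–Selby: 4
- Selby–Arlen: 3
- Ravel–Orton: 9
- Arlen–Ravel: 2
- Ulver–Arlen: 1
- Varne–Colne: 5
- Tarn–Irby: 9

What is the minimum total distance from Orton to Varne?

Running Dijkstra from Orton:
Orton: 0
Selby: 4  (via Orton)
Eskin: 5  (via Selby)
Arlen: 7  (via Selby)
Ulver: 8  (via Selby)
Ravel: 9  (via Orton)
Tarn: 9  (via Ulver)
Varne: 9  (via Arlen)
Shortest route: Orton → Selby → Arlen → Varne = 9 km.

9 km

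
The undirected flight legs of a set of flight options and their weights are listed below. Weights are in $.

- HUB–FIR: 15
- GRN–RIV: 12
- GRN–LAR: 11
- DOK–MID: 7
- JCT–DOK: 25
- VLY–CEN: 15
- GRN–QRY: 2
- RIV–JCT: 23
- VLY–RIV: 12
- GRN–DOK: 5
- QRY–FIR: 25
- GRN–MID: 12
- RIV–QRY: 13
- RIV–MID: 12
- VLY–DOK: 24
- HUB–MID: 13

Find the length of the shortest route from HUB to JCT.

Shortest distances from HUB:
HUB: 0
MID: 13  (via HUB)
FIR: 15  (via HUB)
DOK: 20  (via MID)
GRN: 25  (via MID)
RIV: 25  (via MID)
QRY: 27  (via GRN)
LAR: 36  (via GRN)
VLY: 37  (via RIV)
JCT: 45  (via DOK)
Shortest route: HUB–MID–DOK–JCT = $45.

$45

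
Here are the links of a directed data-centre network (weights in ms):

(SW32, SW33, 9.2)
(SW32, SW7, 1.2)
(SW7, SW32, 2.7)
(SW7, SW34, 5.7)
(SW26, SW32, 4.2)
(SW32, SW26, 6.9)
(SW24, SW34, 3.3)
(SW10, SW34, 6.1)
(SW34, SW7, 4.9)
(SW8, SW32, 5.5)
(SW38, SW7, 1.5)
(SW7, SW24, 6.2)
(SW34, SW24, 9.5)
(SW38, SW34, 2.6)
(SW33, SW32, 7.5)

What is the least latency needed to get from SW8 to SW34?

12.4 ms

Running Dijkstra from SW8:
SW8: 0
SW32: 5.5  (via SW8)
SW7: 6.7  (via SW32)
SW26: 12.4  (via SW32)
SW34: 12.4  (via SW7)
Shortest route: SW8–SW32–SW7–SW34 = 12.4 ms.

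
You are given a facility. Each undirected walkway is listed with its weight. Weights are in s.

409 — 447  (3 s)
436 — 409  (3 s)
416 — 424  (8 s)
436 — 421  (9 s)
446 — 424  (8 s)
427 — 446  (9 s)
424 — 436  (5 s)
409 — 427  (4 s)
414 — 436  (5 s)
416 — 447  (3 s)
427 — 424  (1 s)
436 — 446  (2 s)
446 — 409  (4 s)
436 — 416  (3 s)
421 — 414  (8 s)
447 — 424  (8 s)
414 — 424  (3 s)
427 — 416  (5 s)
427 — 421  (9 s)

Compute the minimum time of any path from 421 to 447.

Candidate routes:
421 - 427 - 416 - 447: 9+5+3 = 17
421 - 436 - 409 - 447: 9+3+3 = 15
421 - 427 - 409 - 447: 9+4+3 = 16
The minimum is 15 s via 421 - 436 - 409 - 447.

15 s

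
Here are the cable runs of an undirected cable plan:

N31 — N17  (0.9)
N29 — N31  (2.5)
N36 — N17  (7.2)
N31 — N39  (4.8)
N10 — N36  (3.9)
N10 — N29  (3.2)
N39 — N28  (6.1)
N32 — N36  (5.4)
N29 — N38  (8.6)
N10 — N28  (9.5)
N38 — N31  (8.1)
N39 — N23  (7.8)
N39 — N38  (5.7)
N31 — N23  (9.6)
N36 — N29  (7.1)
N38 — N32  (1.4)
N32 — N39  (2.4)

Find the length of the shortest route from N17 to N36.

Shortest distances from N17:
N17: 0
N31: 0.9  (via N17)
N29: 3.4  (via N31)
N39: 5.7  (via N31)
N10: 6.6  (via N29)
N36: 7.2  (via N17)
Shortest route: N17–N36 = 7.2.

7.2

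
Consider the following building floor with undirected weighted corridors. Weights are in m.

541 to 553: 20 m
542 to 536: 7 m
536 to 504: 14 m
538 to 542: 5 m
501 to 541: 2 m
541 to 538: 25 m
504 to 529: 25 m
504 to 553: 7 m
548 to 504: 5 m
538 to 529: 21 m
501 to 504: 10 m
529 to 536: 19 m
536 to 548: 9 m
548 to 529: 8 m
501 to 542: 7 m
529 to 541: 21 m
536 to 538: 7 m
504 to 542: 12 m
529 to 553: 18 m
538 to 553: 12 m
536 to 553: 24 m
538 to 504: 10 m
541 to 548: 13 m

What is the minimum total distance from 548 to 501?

Settle nodes by increasing distance from 548:
548: 0
504: 5  (via 548)
529: 8  (via 548)
536: 9  (via 548)
553: 12  (via 504)
541: 13  (via 548)
501: 15  (via 504)
Shortest route: 548–504–501 = 15 m.

15 m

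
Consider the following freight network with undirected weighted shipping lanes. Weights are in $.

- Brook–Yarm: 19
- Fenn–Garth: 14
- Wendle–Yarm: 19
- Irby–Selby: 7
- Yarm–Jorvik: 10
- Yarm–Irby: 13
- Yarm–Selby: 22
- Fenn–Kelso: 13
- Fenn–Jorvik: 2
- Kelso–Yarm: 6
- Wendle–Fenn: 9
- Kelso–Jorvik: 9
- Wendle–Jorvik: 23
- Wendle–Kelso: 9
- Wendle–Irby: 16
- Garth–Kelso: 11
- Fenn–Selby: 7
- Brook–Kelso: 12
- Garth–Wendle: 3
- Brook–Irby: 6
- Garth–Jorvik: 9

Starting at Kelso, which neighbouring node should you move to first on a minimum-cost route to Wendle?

Wendle

Candidate routes:
Kelso → Jorvik → Garth → Wendle: 9+9+3 = 21
Kelso → Garth → Wendle: 11+3 = 14
Kelso → Jorvik → Fenn → Wendle: 9+2+9 = 20
Kelso → Wendle: 9 = 9
The minimum is $9 via Kelso → Wendle.
So from Kelso the first move is to Wendle.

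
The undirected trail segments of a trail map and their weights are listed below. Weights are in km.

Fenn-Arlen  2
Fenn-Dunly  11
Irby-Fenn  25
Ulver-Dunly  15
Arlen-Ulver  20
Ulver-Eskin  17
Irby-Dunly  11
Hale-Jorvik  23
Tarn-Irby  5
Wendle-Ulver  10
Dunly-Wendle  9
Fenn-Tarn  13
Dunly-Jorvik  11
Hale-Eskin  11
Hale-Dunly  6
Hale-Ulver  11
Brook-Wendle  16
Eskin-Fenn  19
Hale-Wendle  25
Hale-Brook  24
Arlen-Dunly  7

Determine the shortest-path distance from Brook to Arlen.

32 km

Compare a few routes:
Brook → Wendle → Dunly → Fenn → Arlen: 16+9+11+2 = 38
Brook → Wendle → Dunly → Arlen: 16+9+7 = 32
Brook → Hale → Dunly → Fenn → Arlen: 24+6+11+2 = 43
Brook → Hale → Dunly → Arlen: 24+6+7 = 37
Cheapest is Brook → Wendle → Dunly → Arlen at 32 km.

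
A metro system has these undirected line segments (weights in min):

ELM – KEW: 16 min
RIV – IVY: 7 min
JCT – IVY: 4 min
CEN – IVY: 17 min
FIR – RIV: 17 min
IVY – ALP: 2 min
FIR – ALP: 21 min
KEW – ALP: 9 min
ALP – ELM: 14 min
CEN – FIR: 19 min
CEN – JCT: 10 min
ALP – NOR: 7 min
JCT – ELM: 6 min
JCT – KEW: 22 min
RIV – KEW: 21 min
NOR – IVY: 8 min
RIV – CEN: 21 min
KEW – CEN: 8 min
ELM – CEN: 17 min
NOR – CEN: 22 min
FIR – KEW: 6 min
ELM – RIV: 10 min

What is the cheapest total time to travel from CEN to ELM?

16 min

Compare a few routes:
CEN - KEW - ELM: 8+16 = 24
CEN - ELM: 17 = 17
CEN - JCT - ELM: 10+6 = 16
Cheapest is CEN - JCT - ELM at 16 min.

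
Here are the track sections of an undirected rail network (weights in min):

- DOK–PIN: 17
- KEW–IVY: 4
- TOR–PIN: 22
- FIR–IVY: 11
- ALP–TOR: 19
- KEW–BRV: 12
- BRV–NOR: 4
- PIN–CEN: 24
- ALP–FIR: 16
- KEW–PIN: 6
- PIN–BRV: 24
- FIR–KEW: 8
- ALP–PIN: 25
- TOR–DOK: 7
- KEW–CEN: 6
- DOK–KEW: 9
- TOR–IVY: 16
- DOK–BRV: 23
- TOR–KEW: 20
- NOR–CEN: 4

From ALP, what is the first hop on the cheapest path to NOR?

FIR

Compare a few routes:
ALP → FIR → KEW → CEN → NOR: 16+8+6+4 = 34
ALP → FIR → KEW → BRV → NOR: 16+8+12+4 = 40
ALP → FIR → IVY → KEW → CEN → NOR: 16+11+4+6+4 = 41
ALP → PIN → KEW → CEN → NOR: 25+6+6+4 = 41
Cheapest is ALP → FIR → KEW → CEN → NOR at 34 min.
So from ALP the first move is to FIR.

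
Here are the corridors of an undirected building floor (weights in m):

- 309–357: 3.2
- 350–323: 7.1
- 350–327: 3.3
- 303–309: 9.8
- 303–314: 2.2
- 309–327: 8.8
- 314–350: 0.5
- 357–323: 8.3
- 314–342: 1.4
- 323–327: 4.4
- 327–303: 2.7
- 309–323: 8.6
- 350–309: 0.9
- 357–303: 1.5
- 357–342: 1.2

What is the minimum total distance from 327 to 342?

5.2 m

Running Dijkstra from 327:
327: 0
303: 2.7  (via 327)
350: 3.3  (via 327)
314: 3.8  (via 350)
309: 4.2  (via 350)
357: 4.2  (via 303)
323: 4.4  (via 327)
342: 5.2  (via 314)
Shortest route: 327 → 350 → 314 → 342 = 5.2 m.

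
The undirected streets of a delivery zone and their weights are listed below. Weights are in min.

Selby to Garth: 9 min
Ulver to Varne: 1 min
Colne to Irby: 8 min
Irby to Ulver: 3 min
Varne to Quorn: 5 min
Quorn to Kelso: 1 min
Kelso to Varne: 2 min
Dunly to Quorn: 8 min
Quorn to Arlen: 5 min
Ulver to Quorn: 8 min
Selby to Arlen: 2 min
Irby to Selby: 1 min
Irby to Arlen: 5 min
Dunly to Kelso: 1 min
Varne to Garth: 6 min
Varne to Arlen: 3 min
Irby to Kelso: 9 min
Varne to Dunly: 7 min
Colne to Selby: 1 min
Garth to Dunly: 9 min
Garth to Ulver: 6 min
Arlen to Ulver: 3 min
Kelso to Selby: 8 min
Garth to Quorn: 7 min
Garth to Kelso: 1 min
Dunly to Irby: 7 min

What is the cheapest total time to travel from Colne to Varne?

6 min

Compare a few routes:
Colne - Selby - Irby - Arlen - Varne: 1+1+5+3 = 10
Colne - Selby - Arlen - Ulver - Varne: 1+2+3+1 = 7
Colne - Selby - Arlen - Varne: 1+2+3 = 6
The minimum is 6 min via Colne - Selby - Arlen - Varne.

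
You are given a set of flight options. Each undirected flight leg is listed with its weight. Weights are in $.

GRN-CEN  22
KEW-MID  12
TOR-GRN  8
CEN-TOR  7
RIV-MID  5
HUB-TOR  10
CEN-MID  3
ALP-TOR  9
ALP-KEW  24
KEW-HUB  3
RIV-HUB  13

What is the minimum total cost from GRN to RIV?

Candidate routes:
GRN–TOR–CEN–MID–RIV: 8+7+3+5 = 23
GRN–CEN–MID–RIV: 22+3+5 = 30
GRN–TOR–HUB–RIV: 8+10+13 = 31
GRN–TOR–HUB–KEW–MID–RIV: 8+10+3+12+5 = 38
Cheapest is GRN–TOR–CEN–MID–RIV at $23.

$23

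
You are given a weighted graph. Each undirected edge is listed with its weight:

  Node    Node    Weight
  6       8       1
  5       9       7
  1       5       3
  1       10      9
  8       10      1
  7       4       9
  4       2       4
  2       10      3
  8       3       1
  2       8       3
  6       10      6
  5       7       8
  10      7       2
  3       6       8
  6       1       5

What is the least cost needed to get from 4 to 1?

13

Enumerating some paths:
4–2–10–8–6–1: 4+3+1+1+5 = 14
4–2–8–6–1: 4+3+1+5 = 13
The minimum is 13 via 4–2–8–6–1.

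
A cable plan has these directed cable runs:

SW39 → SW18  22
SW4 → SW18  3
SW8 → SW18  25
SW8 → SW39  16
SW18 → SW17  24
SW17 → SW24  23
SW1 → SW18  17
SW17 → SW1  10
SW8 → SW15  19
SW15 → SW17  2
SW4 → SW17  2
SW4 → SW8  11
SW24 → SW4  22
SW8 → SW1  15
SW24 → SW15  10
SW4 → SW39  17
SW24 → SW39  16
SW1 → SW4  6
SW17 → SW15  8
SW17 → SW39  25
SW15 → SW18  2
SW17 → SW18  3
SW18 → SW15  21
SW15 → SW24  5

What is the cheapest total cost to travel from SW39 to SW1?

55

Enumerating some paths:
SW39 → SW18 → SW17 → SW1: 22+24+10 = 56
SW39 → SW18 → SW15 → SW17 → SW1: 22+21+2+10 = 55
The minimum is 55 via SW39 → SW18 → SW15 → SW17 → SW1.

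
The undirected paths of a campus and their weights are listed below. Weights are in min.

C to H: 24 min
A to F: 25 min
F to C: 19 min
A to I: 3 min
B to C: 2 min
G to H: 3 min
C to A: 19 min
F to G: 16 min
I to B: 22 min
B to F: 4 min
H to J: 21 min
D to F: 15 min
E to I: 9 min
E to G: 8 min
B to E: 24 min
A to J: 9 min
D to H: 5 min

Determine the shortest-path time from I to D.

Compare a few routes:
I - E - G - H - D: 9+8+3+5 = 25
I - A - C - B - F - D: 3+19+2+4+15 = 43
I - B - F - D: 22+4+15 = 41
I - A - J - H - D: 3+9+21+5 = 38
The minimum is 25 min via I - E - G - H - D.

25 min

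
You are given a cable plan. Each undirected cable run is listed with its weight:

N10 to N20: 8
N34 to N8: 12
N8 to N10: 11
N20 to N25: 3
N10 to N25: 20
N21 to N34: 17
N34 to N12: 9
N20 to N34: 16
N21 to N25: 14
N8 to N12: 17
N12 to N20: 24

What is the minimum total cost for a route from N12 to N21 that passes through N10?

53

Shortest N12→N10: N12–N8–N10 = 28
Shortest N10→N21: N10–N20–N25–N21 = 25
Total via N10: 28 + 25 = 53.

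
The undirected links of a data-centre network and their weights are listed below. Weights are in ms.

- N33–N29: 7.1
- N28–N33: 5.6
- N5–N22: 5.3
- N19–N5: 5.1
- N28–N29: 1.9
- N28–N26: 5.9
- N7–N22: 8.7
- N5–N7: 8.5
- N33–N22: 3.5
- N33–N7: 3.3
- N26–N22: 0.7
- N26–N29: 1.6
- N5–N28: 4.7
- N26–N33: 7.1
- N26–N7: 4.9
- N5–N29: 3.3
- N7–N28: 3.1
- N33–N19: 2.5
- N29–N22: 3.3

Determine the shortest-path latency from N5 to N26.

Settle nodes by increasing distance from N5:
N5: 0
N29: 3.3  (via N5)
N28: 4.7  (via N5)
N26: 4.9  (via N29)
Shortest route: N5–N29–N26 = 4.9 ms.

4.9 ms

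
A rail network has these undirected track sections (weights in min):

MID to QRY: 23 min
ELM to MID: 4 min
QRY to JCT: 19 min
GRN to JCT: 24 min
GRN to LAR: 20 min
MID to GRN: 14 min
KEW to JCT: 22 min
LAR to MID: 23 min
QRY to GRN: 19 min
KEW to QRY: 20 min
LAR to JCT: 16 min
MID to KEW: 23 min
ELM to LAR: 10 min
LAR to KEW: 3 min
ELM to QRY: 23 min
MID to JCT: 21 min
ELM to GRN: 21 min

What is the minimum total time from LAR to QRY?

23 min

Shortest distances from LAR:
LAR: 0
KEW: 3  (via LAR)
ELM: 10  (via LAR)
MID: 14  (via ELM)
JCT: 16  (via LAR)
GRN: 20  (via LAR)
QRY: 23  (via KEW)
Shortest route: LAR → KEW → QRY = 23 min.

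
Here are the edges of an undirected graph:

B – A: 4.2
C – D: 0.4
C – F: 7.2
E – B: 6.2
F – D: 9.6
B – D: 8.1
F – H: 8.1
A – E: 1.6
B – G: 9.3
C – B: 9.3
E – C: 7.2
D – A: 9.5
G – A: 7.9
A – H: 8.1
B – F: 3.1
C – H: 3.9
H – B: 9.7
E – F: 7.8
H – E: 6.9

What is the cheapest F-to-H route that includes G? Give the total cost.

Best F to G: F → B → G costing 12.4
Best G to H: G → A → H costing 16
Total via G: 12.4 + 16 = 28.4.

28.4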